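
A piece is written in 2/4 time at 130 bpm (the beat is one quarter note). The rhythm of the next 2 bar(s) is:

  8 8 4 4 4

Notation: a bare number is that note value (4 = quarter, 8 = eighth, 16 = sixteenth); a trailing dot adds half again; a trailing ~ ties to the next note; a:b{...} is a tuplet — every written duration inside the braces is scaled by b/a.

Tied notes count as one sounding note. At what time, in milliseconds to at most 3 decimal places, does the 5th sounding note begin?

1. 0.0ms @ 0 + 230.769ms (1/2)
2. 230.769ms @ 1/2 + 230.769ms (1/2)
3. 461.538ms @ 1 + 461.538ms (1)
4. 923.077ms @ 2 + 461.538ms (1)
5. 1384.615ms @ 3 + 461.538ms (1)

note 5 onset = 3b = 1384.615ms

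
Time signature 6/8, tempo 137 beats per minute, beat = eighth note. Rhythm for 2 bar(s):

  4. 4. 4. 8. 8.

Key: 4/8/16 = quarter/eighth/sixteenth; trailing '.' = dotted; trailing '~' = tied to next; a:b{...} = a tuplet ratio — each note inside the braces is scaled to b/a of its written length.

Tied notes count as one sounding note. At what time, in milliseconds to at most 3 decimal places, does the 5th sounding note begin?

note 5 onset = 21/2b = 4598.54ms

1. 0.0ms @ 0 + 1313.869ms (3)
2. 1313.869ms @ 3 + 1313.869ms (3)
3. 2627.737ms @ 6 + 1313.869ms (3)
4. 3941.606ms @ 9 + 656.934ms (3/2)
5. 4598.54ms @ 21/2 + 656.934ms (3/2)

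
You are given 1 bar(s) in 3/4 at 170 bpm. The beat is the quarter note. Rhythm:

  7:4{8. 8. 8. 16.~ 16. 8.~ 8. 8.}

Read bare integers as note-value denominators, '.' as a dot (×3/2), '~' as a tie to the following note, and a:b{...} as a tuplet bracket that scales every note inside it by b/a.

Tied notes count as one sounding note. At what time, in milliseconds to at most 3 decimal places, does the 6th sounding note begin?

note 6 onset = 18/7b = 907.563ms

1. 0.0ms @ 0 + 151.261ms (3/7)
2. 151.261ms @ 3/7 + 151.261ms (3/7)
3. 302.521ms @ 6/7 + 151.261ms (3/7)
4. 453.782ms @ 9/7 + 151.261ms (3/7)
5. 605.042ms @ 12/7 + 302.521ms (6/7)
6. 907.563ms @ 18/7 + 151.261ms (3/7)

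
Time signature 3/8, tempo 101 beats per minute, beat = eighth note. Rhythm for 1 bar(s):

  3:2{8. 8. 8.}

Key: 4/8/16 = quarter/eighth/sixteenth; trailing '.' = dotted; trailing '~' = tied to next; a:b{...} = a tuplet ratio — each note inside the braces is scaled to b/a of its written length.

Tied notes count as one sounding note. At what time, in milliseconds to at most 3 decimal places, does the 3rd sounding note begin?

1. 0.0ms @ 0 + 594.059ms (1)
2. 594.059ms @ 1 + 594.059ms (1)
3. 1188.119ms @ 2 + 594.059ms (1)

note 3 onset = 2b = 1188.119ms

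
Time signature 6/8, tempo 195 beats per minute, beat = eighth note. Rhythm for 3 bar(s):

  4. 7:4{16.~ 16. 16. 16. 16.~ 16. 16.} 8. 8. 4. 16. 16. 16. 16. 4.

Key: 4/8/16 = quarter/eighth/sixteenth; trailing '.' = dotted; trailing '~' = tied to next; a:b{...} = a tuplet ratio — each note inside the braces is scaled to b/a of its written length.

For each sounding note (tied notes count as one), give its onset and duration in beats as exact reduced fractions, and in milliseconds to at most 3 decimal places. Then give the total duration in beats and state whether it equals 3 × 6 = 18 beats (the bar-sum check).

1) 0.0ms=0b +923.077ms=3b
2) 923.077ms=3b +263.736ms=6/7b
3) 1186.813ms=27/7b +131.868ms=3/7b
4) 1318.681ms=30/7b +131.868ms=3/7b
5) 1450.549ms=33/7b +263.736ms=6/7b
6) 1714.286ms=39/7b +131.868ms=3/7b
7) 1846.154ms=6b +461.538ms=3/2b
8) 2307.692ms=15/2b +461.538ms=3/2b
9) 2769.231ms=9b +923.077ms=3b
10) 3692.308ms=12b +230.769ms=3/4b
11) 3923.077ms=51/4b +230.769ms=3/4b
12) 4153.846ms=27/2b +230.769ms=3/4b
13) 4384.615ms=57/4b +230.769ms=3/4b
14) 4615.385ms=15b +923.077ms=3b
Σ=18b of 18 (195bpm 6/8) — PASS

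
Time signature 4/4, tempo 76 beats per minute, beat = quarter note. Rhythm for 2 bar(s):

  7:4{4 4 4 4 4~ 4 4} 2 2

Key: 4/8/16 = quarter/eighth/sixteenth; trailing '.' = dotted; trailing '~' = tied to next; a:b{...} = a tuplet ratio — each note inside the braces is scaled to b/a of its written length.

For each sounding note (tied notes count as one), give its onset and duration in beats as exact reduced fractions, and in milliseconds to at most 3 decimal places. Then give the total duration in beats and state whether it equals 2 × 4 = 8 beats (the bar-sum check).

1) 0.0ms=0b +451.128ms=4/7b
2) 451.128ms=4/7b +451.128ms=4/7b
3) 902.256ms=8/7b +451.128ms=4/7b
4) 1353.383ms=12/7b +451.128ms=4/7b
5) 1804.511ms=16/7b +902.256ms=8/7b
6) 2706.767ms=24/7b +451.128ms=4/7b
7) 3157.895ms=4b +1578.947ms=2b
8) 4736.842ms=6b +1578.947ms=2b
Σ=8b of 8 (76bpm 4/4) — PASS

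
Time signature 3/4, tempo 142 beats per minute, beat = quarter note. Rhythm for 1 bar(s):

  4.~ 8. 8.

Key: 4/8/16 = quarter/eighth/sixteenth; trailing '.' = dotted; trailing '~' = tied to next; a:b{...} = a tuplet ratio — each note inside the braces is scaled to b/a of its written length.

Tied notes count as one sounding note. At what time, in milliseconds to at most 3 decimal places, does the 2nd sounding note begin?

note 2 onset = 9/4b = 950.704ms

1. 0.0ms @ 0 + 950.704ms (9/4)
2. 950.704ms @ 9/4 + 316.901ms (3/4)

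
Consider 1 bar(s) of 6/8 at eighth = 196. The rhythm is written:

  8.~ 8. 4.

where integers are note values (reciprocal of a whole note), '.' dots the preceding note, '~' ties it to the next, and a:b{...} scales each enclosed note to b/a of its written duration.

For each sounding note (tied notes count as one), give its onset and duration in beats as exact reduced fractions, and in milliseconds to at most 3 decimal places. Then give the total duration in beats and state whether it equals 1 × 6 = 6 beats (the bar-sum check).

1) 0.0ms=0b +918.367ms=3b
2) 918.367ms=3b +918.367ms=3b
Σ=6b of 6 (196bpm 6/8) — PASS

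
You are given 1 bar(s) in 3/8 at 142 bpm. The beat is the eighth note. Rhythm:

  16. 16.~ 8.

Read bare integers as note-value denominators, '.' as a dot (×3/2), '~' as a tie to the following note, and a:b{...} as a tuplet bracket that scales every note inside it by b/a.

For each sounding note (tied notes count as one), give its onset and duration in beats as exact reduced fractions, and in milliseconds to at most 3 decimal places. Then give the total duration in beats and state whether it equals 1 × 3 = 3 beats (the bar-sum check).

1) 0.0ms=0b +316.901ms=3/4b
2) 316.901ms=3/4b +950.704ms=9/4b
Σ=3b of 3 (142bpm 3/8) — PASS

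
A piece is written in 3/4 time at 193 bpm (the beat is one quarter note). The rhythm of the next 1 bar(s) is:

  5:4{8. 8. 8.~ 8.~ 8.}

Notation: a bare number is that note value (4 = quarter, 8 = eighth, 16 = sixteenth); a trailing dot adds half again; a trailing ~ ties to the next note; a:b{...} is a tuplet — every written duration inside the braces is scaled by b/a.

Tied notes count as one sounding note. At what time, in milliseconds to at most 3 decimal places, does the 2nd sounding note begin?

1. 0.0ms @ 0 + 186.528ms (3/5)
2. 186.528ms @ 3/5 + 186.528ms (3/5)
3. 373.057ms @ 6/5 + 559.585ms (9/5)

note 2 onset = 3/5b = 186.528ms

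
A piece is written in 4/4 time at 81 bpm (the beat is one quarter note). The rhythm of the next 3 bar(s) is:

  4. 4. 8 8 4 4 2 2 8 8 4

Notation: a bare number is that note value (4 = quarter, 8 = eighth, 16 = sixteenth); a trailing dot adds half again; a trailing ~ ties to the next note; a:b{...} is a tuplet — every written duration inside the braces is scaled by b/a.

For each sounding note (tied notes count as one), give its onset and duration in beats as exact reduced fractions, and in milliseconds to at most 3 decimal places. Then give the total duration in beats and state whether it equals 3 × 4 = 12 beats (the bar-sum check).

1) 0.0ms=0b +1111.111ms=3/2b
2) 1111.111ms=3/2b +1111.111ms=3/2b
3) 2222.222ms=3b +370.37ms=1/2b
4) 2592.593ms=7/2b +370.37ms=1/2b
5) 2962.963ms=4b +740.741ms=1b
6) 3703.704ms=5b +740.741ms=1b
7) 4444.444ms=6b +1481.481ms=2b
8) 5925.926ms=8b +1481.481ms=2b
9) 7407.407ms=10b +370.37ms=1/2b
10) 7777.778ms=21/2b +370.37ms=1/2b
11) 8148.148ms=11b +740.741ms=1b
Σ=12b of 12 (81bpm 4/4) — PASS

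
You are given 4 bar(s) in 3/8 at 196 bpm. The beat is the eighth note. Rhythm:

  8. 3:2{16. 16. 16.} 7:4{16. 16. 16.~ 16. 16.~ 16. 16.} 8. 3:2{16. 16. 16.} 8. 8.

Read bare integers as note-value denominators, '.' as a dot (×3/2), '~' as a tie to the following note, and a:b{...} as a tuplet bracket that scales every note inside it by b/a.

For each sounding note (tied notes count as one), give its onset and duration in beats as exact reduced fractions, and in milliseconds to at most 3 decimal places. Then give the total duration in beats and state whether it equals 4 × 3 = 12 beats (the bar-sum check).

1) 0.0ms=0b +459.184ms=3/2b
2) 459.184ms=3/2b +153.061ms=1/2b
3) 612.245ms=2b +153.061ms=1/2b
4) 765.306ms=5/2b +153.061ms=1/2b
5) 918.367ms=3b +131.195ms=3/7b
6) 1049.563ms=24/7b +131.195ms=3/7b
7) 1180.758ms=27/7b +262.391ms=6/7b
8) 1443.149ms=33/7b +262.391ms=6/7b
9) 1705.539ms=39/7b +131.195ms=3/7b
10) 1836.735ms=6b +459.184ms=3/2b
11) 2295.918ms=15/2b +153.061ms=1/2b
12) 2448.98ms=8b +153.061ms=1/2b
13) 2602.041ms=17/2b +153.061ms=1/2b
14) 2755.102ms=9b +459.184ms=3/2b
15) 3214.286ms=21/2b +459.184ms=3/2b
Σ=12b of 12 (196bpm 3/8) — PASS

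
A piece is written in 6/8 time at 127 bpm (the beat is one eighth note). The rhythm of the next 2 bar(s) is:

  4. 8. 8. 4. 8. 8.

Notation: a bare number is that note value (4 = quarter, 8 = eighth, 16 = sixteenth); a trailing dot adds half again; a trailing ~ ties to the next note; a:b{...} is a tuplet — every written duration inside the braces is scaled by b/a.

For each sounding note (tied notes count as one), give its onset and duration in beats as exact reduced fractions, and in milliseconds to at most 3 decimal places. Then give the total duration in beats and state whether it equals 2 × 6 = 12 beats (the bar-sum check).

1) 0.0ms=0b +1417.323ms=3b
2) 1417.323ms=3b +708.661ms=3/2b
3) 2125.984ms=9/2b +708.661ms=3/2b
4) 2834.646ms=6b +1417.323ms=3b
5) 4251.969ms=9b +708.661ms=3/2b
6) 4960.63ms=21/2b +708.661ms=3/2b
Σ=12b of 12 (127bpm 6/8) — PASS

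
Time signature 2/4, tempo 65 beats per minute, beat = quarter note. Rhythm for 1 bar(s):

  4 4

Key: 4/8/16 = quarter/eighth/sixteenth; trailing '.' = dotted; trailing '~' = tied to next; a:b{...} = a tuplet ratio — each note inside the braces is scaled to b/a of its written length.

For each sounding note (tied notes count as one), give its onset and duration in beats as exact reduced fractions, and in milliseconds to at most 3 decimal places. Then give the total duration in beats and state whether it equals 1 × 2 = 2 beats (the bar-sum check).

1) 0.0ms=0b +923.077ms=1b
2) 923.077ms=1b +923.077ms=1b
Σ=2b of 2 (65bpm 2/4) — PASS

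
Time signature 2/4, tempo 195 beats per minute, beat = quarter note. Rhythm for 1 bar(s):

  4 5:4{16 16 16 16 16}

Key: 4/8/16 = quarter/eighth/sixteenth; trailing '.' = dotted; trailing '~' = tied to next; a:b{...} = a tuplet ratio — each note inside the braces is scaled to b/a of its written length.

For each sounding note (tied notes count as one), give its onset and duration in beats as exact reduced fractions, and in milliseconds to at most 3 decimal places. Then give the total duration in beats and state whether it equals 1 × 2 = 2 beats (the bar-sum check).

1) 0.0ms=0b +307.692ms=1b
2) 307.692ms=1b +61.538ms=1/5b
3) 369.231ms=6/5b +61.538ms=1/5b
4) 430.769ms=7/5b +61.538ms=1/5b
5) 492.308ms=8/5b +61.538ms=1/5b
6) 553.846ms=9/5b +61.538ms=1/5b
Σ=2b of 2 (195bpm 2/4) — PASS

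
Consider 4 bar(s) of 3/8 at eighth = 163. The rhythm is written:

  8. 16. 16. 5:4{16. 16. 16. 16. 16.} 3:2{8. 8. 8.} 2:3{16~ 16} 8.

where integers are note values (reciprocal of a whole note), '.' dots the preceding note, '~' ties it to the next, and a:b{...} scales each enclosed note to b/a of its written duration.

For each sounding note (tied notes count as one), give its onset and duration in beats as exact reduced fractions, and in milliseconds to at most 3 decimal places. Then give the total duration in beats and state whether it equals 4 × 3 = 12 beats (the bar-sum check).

1) 0.0ms=0b +552.147ms=3/2b
2) 552.147ms=3/2b +276.074ms=3/4b
3) 828.221ms=9/4b +276.074ms=3/4b
4) 1104.294ms=3b +220.859ms=3/5b
5) 1325.153ms=18/5b +220.859ms=3/5b
6) 1546.012ms=21/5b +220.859ms=3/5b
7) 1766.871ms=24/5b +220.859ms=3/5b
8) 1987.73ms=27/5b +220.859ms=3/5b
9) 2208.589ms=6b +368.098ms=1b
10) 2576.687ms=7b +368.098ms=1b
11) 2944.785ms=8b +368.098ms=1b
12) 3312.883ms=9b +552.147ms=3/2b
13) 3865.031ms=21/2b +552.147ms=3/2b
Σ=12b of 12 (163bpm 3/8) — PASS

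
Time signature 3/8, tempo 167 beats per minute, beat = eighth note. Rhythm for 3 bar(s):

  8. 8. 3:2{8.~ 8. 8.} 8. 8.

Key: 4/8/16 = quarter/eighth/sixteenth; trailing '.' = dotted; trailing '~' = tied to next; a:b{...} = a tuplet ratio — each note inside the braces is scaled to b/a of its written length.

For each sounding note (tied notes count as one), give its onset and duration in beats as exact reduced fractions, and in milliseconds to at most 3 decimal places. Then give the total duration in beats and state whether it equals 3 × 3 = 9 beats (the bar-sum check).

1) 0.0ms=0b +538.922ms=3/2b
2) 538.922ms=3/2b +538.922ms=3/2b
3) 1077.844ms=3b +718.563ms=2b
4) 1796.407ms=5b +359.281ms=1b
5) 2155.689ms=6b +538.922ms=3/2b
6) 2694.611ms=15/2b +538.922ms=3/2b
Σ=9b of 9 (167bpm 3/8) — PASS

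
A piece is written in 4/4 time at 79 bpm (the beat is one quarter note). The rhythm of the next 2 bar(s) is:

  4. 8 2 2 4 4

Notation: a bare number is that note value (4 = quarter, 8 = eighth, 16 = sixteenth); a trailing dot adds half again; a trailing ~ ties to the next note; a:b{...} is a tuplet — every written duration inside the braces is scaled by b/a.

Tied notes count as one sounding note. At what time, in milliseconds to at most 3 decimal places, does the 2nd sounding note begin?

note 2 onset = 3/2b = 1139.241ms

1. 0.0ms @ 0 + 1139.241ms (3/2)
2. 1139.241ms @ 3/2 + 379.747ms (1/2)
3. 1518.987ms @ 2 + 1518.987ms (2)
4. 3037.975ms @ 4 + 1518.987ms (2)
5. 4556.962ms @ 6 + 759.494ms (1)
6. 5316.456ms @ 7 + 759.494ms (1)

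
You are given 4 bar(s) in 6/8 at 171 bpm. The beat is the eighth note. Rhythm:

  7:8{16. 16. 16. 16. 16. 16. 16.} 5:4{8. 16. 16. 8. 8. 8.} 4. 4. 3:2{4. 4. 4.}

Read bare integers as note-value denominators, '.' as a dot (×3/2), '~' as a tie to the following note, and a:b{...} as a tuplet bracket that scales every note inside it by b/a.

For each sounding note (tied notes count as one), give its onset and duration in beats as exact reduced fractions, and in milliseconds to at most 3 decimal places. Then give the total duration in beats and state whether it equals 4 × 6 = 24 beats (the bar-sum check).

1) 0.0ms=0b +300.752ms=6/7b
2) 300.752ms=6/7b +300.752ms=6/7b
3) 601.504ms=12/7b +300.752ms=6/7b
4) 902.256ms=18/7b +300.752ms=6/7b
5) 1203.008ms=24/7b +300.752ms=6/7b
6) 1503.759ms=30/7b +300.752ms=6/7b
7) 1804.511ms=36/7b +300.752ms=6/7b
8) 2105.263ms=6b +421.053ms=6/5b
9) 2526.316ms=36/5b +210.526ms=3/5b
10) 2736.842ms=39/5b +210.526ms=3/5b
11) 2947.368ms=42/5b +421.053ms=6/5b
12) 3368.421ms=48/5b +421.053ms=6/5b
13) 3789.474ms=54/5b +421.053ms=6/5b
14) 4210.526ms=12b +1052.632ms=3b
15) 5263.158ms=15b +1052.632ms=3b
16) 6315.789ms=18b +701.754ms=2b
17) 7017.544ms=20b +701.754ms=2b
18) 7719.298ms=22b +701.754ms=2b
Σ=24b of 24 (171bpm 6/8) — PASS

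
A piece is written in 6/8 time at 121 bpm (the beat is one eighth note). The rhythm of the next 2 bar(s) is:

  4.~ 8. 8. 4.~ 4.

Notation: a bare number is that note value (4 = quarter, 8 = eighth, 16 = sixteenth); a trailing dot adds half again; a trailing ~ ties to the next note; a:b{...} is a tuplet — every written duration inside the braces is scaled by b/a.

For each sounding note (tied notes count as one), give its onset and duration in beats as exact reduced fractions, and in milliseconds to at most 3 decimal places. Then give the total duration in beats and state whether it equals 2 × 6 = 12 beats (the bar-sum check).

1) 0.0ms=0b +2231.405ms=9/2b
2) 2231.405ms=9/2b +743.802ms=3/2b
3) 2975.207ms=6b +2975.207ms=6b
Σ=12b of 12 (121bpm 6/8) — PASS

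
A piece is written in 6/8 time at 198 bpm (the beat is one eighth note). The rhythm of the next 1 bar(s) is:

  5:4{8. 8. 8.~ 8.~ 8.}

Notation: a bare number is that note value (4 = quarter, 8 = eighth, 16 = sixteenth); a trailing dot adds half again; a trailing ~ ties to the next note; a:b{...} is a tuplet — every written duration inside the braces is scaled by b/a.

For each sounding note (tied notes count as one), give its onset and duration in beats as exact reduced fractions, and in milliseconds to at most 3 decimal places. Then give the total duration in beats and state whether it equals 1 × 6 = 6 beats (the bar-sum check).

1) 0.0ms=0b +363.636ms=6/5b
2) 363.636ms=6/5b +363.636ms=6/5b
3) 727.273ms=12/5b +1090.909ms=18/5b
Σ=6b of 6 (198bpm 6/8) — PASS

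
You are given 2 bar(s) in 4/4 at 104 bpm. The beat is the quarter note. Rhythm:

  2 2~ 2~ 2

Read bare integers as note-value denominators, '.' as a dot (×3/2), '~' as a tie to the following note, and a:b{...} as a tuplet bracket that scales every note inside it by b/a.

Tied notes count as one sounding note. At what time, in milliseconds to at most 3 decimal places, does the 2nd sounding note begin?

1. 0.0ms @ 0 + 1153.846ms (2)
2. 1153.846ms @ 2 + 3461.538ms (6)

note 2 onset = 2b = 1153.846ms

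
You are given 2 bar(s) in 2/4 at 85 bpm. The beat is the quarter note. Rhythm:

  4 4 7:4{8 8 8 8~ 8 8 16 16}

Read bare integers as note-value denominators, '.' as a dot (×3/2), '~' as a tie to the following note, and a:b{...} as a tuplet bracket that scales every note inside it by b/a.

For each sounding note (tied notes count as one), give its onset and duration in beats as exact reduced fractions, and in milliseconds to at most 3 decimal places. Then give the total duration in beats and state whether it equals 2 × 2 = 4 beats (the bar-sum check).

1) 0.0ms=0b +705.882ms=1b
2) 705.882ms=1b +705.882ms=1b
3) 1411.765ms=2b +201.681ms=2/7b
4) 1613.445ms=16/7b +201.681ms=2/7b
5) 1815.126ms=18/7b +201.681ms=2/7b
6) 2016.807ms=20/7b +403.361ms=4/7b
7) 2420.168ms=24/7b +201.681ms=2/7b
8) 2621.849ms=26/7b +100.84ms=1/7b
9) 2722.689ms=27/7b +100.84ms=1/7b
Σ=4b of 4 (85bpm 2/4) — PASS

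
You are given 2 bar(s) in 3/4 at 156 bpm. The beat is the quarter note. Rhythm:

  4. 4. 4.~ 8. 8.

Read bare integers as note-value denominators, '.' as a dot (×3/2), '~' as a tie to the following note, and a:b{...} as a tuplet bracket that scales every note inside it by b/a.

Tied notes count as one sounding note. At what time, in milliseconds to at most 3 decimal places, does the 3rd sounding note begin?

note 3 onset = 3b = 1153.846ms

1. 0.0ms @ 0 + 576.923ms (3/2)
2. 576.923ms @ 3/2 + 576.923ms (3/2)
3. 1153.846ms @ 3 + 865.385ms (9/4)
4. 2019.231ms @ 21/4 + 288.462ms (3/4)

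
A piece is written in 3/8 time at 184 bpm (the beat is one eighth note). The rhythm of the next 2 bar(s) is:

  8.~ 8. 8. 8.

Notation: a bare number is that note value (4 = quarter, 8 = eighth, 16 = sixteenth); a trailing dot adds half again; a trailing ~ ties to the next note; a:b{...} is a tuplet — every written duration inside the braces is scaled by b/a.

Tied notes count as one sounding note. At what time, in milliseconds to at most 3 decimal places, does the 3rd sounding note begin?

note 3 onset = 9/2b = 1467.391ms

1. 0.0ms @ 0 + 978.261ms (3)
2. 978.261ms @ 3 + 489.13ms (3/2)
3. 1467.391ms @ 9/2 + 489.13ms (3/2)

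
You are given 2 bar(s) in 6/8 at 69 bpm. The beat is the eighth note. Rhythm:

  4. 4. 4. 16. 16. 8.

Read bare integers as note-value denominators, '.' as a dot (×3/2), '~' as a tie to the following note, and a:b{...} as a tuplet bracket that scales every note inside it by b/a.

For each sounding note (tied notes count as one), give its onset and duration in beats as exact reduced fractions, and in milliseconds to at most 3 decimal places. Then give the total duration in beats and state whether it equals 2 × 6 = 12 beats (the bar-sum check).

1) 0.0ms=0b +2608.696ms=3b
2) 2608.696ms=3b +2608.696ms=3b
3) 5217.391ms=6b +2608.696ms=3b
4) 7826.087ms=9b +652.174ms=3/4b
5) 8478.261ms=39/4b +652.174ms=3/4b
6) 9130.435ms=21/2b +1304.348ms=3/2b
Σ=12b of 12 (69bpm 6/8) — PASS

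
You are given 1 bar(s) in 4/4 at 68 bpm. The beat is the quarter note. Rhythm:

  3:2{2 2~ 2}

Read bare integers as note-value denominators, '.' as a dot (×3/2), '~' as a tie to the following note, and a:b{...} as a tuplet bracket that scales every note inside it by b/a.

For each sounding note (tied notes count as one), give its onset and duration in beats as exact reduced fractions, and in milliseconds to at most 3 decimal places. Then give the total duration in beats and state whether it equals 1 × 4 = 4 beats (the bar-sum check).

1) 0.0ms=0b +1176.471ms=4/3b
2) 1176.471ms=4/3b +2352.941ms=8/3b
Σ=4b of 4 (68bpm 4/4) — PASS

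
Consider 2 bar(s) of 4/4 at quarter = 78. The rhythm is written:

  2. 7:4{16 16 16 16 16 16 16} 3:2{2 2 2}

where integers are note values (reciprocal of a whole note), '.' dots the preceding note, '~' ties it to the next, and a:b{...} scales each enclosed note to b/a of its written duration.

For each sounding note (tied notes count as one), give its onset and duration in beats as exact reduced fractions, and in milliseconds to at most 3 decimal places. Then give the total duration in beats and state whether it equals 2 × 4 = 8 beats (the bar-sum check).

1) 0.0ms=0b +2307.692ms=3b
2) 2307.692ms=3b +109.89ms=1/7b
3) 2417.582ms=22/7b +109.89ms=1/7b
4) 2527.473ms=23/7b +109.89ms=1/7b
5) 2637.363ms=24/7b +109.89ms=1/7b
6) 2747.253ms=25/7b +109.89ms=1/7b
7) 2857.143ms=26/7b +109.89ms=1/7b
8) 2967.033ms=27/7b +109.89ms=1/7b
9) 3076.923ms=4b +1025.641ms=4/3b
10) 4102.564ms=16/3b +1025.641ms=4/3b
11) 5128.205ms=20/3b +1025.641ms=4/3b
Σ=8b of 8 (78bpm 4/4) — PASS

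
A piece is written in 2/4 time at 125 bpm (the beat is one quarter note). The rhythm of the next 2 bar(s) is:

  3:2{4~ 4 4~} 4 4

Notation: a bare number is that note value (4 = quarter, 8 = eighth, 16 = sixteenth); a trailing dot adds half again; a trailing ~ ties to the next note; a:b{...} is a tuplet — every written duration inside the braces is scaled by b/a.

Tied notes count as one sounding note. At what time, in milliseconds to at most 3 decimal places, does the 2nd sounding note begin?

note 2 onset = 4/3b = 640.0ms

1. 0.0ms @ 0 + 640.0ms (4/3)
2. 640.0ms @ 4/3 + 800.0ms (5/3)
3. 1440.0ms @ 3 + 480.0ms (1)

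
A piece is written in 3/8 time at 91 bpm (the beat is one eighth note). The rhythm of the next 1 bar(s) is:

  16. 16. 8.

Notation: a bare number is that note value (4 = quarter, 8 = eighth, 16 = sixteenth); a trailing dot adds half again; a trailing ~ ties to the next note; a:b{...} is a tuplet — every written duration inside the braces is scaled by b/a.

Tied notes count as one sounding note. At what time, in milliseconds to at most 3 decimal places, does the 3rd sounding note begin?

note 3 onset = 3/2b = 989.011ms

1. 0.0ms @ 0 + 494.505ms (3/4)
2. 494.505ms @ 3/4 + 494.505ms (3/4)
3. 989.011ms @ 3/2 + 989.011ms (3/2)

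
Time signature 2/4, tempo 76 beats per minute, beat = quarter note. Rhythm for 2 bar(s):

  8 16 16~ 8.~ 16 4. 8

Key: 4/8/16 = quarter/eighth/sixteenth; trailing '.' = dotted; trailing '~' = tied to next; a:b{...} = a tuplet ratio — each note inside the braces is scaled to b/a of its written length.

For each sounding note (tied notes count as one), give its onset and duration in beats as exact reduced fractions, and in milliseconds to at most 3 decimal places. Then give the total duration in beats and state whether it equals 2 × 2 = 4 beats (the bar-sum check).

1) 0.0ms=0b +394.737ms=1/2b
2) 394.737ms=1/2b +197.368ms=1/4b
3) 592.105ms=3/4b +986.842ms=5/4b
4) 1578.947ms=2b +1184.211ms=3/2b
5) 2763.158ms=7/2b +394.737ms=1/2b
Σ=4b of 4 (76bpm 2/4) — PASS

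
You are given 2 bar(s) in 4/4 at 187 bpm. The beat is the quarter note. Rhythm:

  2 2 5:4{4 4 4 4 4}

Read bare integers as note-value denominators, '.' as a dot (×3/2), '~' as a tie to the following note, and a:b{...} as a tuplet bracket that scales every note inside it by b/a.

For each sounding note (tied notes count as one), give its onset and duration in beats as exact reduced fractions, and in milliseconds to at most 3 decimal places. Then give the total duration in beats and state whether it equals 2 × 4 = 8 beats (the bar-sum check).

1) 0.0ms=0b +641.711ms=2b
2) 641.711ms=2b +641.711ms=2b
3) 1283.422ms=4b +256.684ms=4/5b
4) 1540.107ms=24/5b +256.684ms=4/5b
5) 1796.791ms=28/5b +256.684ms=4/5b
6) 2053.476ms=32/5b +256.684ms=4/5b
7) 2310.16ms=36/5b +256.684ms=4/5b
Σ=8b of 8 (187bpm 4/4) — PASS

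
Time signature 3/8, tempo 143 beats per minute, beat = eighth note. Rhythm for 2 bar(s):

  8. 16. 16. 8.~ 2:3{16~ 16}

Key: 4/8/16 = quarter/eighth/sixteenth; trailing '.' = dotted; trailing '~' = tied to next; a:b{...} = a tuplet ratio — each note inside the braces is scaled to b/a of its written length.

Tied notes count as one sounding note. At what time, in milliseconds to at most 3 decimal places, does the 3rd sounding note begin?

note 3 onset = 9/4b = 944.056ms

1. 0.0ms @ 0 + 629.371ms (3/2)
2. 629.371ms @ 3/2 + 314.685ms (3/4)
3. 944.056ms @ 9/4 + 314.685ms (3/4)
4. 1258.741ms @ 3 + 1258.741ms (3)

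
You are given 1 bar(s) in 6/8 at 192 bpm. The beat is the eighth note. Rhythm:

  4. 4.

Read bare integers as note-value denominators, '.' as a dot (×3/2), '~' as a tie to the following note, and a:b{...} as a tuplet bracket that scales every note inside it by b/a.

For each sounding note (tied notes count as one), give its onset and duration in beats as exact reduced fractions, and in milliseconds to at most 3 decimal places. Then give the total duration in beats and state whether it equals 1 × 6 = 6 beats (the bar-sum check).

1) 0.0ms=0b +937.5ms=3b
2) 937.5ms=3b +937.5ms=3b
Σ=6b of 6 (192bpm 6/8) — PASS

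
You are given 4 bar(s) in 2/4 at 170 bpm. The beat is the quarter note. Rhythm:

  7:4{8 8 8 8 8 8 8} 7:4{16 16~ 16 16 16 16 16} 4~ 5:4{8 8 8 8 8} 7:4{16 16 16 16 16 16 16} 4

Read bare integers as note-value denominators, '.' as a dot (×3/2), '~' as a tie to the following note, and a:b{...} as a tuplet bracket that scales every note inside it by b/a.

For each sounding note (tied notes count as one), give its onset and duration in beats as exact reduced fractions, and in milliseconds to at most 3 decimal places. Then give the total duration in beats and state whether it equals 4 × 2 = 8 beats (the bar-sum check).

1) 0.0ms=0b +100.84ms=2/7b
2) 100.84ms=2/7b +100.84ms=2/7b
3) 201.681ms=4/7b +100.84ms=2/7b
4) 302.521ms=6/7b +100.84ms=2/7b
5) 403.361ms=8/7b +100.84ms=2/7b
6) 504.202ms=10/7b +100.84ms=2/7b
7) 605.042ms=12/7b +100.84ms=2/7b
8) 705.882ms=2b +50.42ms=1/7b
9) 756.303ms=15/7b +100.84ms=2/7b
10) 857.143ms=17/7b +50.42ms=1/7b
11) 907.563ms=18/7b +50.42ms=1/7b
12) 957.983ms=19/7b +50.42ms=1/7b
13) 1008.403ms=20/7b +50.42ms=1/7b
14) 1058.824ms=3b +494.118ms=7/5b
15) 1552.941ms=22/5b +141.176ms=2/5b
16) 1694.118ms=24/5b +141.176ms=2/5b
17) 1835.294ms=26/5b +141.176ms=2/5b
18) 1976.471ms=28/5b +141.176ms=2/5b
19) 2117.647ms=6b +50.42ms=1/7b
20) 2168.067ms=43/7b +50.42ms=1/7b
21) 2218.487ms=44/7b +50.42ms=1/7b
22) 2268.908ms=45/7b +50.42ms=1/7b
23) 2319.328ms=46/7b +50.42ms=1/7b
24) 2369.748ms=47/7b +50.42ms=1/7b
25) 2420.168ms=48/7b +50.42ms=1/7b
26) 2470.588ms=7b +352.941ms=1b
Σ=8b of 8 (170bpm 2/4) — PASS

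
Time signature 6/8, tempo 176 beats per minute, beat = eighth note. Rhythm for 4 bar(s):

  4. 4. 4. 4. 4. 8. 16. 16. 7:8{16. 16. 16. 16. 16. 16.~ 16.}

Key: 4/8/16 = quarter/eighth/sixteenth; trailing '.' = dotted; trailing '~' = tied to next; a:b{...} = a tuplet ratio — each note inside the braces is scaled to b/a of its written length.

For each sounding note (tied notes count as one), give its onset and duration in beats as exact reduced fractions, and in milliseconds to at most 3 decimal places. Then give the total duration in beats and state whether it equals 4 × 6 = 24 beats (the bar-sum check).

1) 0.0ms=0b +1022.727ms=3b
2) 1022.727ms=3b +1022.727ms=3b
3) 2045.455ms=6b +1022.727ms=3b
4) 3068.182ms=9b +1022.727ms=3b
5) 4090.909ms=12b +1022.727ms=3b
6) 5113.636ms=15b +511.364ms=3/2b
7) 5625.0ms=33/2b +255.682ms=3/4b
8) 5880.682ms=69/4b +255.682ms=3/4b
9) 6136.364ms=18b +292.208ms=6/7b
10) 6428.571ms=132/7b +292.208ms=6/7b
11) 6720.779ms=138/7b +292.208ms=6/7b
12) 7012.987ms=144/7b +292.208ms=6/7b
13) 7305.195ms=150/7b +292.208ms=6/7b
14) 7597.403ms=156/7b +584.416ms=12/7b
Σ=24b of 24 (176bpm 6/8) — PASS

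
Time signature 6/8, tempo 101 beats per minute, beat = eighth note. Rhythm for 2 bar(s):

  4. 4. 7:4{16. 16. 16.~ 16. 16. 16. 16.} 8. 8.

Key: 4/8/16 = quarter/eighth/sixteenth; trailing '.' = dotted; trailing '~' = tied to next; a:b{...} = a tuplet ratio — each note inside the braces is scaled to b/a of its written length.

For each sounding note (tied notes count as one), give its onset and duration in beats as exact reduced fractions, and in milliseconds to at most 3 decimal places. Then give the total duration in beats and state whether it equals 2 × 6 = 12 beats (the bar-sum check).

1) 0.0ms=0b +1782.178ms=3b
2) 1782.178ms=3b +1782.178ms=3b
3) 3564.356ms=6b +254.597ms=3/7b
4) 3818.953ms=45/7b +254.597ms=3/7b
5) 4073.55ms=48/7b +509.194ms=6/7b
6) 4582.744ms=54/7b +254.597ms=3/7b
7) 4837.341ms=57/7b +254.597ms=3/7b
8) 5091.938ms=60/7b +254.597ms=3/7b
9) 5346.535ms=9b +891.089ms=3/2b
10) 6237.624ms=21/2b +891.089ms=3/2b
Σ=12b of 12 (101bpm 6/8) — PASS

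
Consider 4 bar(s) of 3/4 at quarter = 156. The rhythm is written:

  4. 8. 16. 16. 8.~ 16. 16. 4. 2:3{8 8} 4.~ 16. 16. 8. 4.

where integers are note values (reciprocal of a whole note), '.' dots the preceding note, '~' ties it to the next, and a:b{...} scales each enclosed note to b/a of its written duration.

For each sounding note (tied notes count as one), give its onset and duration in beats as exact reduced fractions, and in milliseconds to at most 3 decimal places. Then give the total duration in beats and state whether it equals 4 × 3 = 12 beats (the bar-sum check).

1) 0.0ms=0b +576.923ms=3/2b
2) 576.923ms=3/2b +288.462ms=3/4b
3) 865.385ms=9/4b +144.231ms=3/8b
4) 1009.615ms=21/8b +144.231ms=3/8b
5) 1153.846ms=3b +432.692ms=9/8b
6) 1586.538ms=33/8b +144.231ms=3/8b
7) 1730.769ms=9/2b +576.923ms=3/2b
8) 2307.692ms=6b +288.462ms=3/4b
9) 2596.154ms=27/4b +288.462ms=3/4b
10) 2884.615ms=15/2b +721.154ms=15/8b
11) 3605.769ms=75/8b +144.231ms=3/8b
12) 3750.0ms=39/4b +288.462ms=3/4b
13) 4038.462ms=21/2b +576.923ms=3/2b
Σ=12b of 12 (156bpm 3/4) — PASS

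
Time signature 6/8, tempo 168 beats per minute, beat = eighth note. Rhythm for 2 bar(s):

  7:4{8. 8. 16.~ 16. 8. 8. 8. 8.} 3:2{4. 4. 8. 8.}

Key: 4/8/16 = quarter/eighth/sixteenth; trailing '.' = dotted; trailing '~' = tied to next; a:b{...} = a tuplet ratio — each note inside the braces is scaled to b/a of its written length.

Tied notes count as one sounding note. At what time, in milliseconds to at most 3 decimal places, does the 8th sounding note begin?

1. 0.0ms @ 0 + 306.122ms (6/7)
2. 306.122ms @ 6/7 + 306.122ms (6/7)
3. 612.245ms @ 12/7 + 306.122ms (6/7)
4. 918.367ms @ 18/7 + 306.122ms (6/7)
5. 1224.49ms @ 24/7 + 306.122ms (6/7)
6. 1530.612ms @ 30/7 + 306.122ms (6/7)
7. 1836.735ms @ 36/7 + 306.122ms (6/7)
8. 2142.857ms @ 6 + 714.286ms (2)
9. 2857.143ms @ 8 + 714.286ms (2)
10. 3571.429ms @ 10 + 357.143ms (1)
11. 3928.571ms @ 11 + 357.143ms (1)

note 8 onset = 6b = 2142.857ms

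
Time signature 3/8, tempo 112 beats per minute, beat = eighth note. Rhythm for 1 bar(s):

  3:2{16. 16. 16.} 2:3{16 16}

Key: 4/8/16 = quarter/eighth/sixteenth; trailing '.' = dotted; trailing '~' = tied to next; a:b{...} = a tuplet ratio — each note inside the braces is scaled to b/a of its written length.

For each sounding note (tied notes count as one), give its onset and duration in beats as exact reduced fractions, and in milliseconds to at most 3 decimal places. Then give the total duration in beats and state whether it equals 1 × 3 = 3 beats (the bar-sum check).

1) 0.0ms=0b +267.857ms=1/2b
2) 267.857ms=1/2b +267.857ms=1/2b
3) 535.714ms=1b +267.857ms=1/2b
4) 803.571ms=3/2b +401.786ms=3/4b
5) 1205.357ms=9/4b +401.786ms=3/4b
Σ=3b of 3 (112bpm 3/8) — PASS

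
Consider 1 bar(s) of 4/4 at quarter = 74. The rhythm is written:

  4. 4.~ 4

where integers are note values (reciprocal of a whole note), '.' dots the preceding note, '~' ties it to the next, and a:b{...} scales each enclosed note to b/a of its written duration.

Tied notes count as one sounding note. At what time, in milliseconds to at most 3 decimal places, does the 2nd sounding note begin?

note 2 onset = 3/2b = 1216.216ms

1. 0.0ms @ 0 + 1216.216ms (3/2)
2. 1216.216ms @ 3/2 + 2027.027ms (5/2)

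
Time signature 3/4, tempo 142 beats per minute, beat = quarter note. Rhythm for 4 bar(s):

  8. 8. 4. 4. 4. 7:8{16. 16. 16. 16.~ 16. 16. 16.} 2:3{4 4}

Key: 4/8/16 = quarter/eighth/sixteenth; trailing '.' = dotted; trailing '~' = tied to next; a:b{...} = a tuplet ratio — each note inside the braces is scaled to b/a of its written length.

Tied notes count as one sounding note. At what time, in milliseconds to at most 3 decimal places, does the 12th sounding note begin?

note 12 onset = 9b = 3802.817ms

1. 0.0ms @ 0 + 316.901ms (3/4)
2. 316.901ms @ 3/4 + 316.901ms (3/4)
3. 633.803ms @ 3/2 + 633.803ms (3/2)
4. 1267.606ms @ 3 + 633.803ms (3/2)
5. 1901.408ms @ 9/2 + 633.803ms (3/2)
6. 2535.211ms @ 6 + 181.087ms (3/7)
7. 2716.298ms @ 45/7 + 181.087ms (3/7)
8. 2897.384ms @ 48/7 + 181.087ms (3/7)
9. 3078.471ms @ 51/7 + 362.173ms (6/7)
10. 3440.644ms @ 57/7 + 181.087ms (3/7)
11. 3621.73ms @ 60/7 + 181.087ms (3/7)
12. 3802.817ms @ 9 + 633.803ms (3/2)
13. 4436.62ms @ 21/2 + 633.803ms (3/2)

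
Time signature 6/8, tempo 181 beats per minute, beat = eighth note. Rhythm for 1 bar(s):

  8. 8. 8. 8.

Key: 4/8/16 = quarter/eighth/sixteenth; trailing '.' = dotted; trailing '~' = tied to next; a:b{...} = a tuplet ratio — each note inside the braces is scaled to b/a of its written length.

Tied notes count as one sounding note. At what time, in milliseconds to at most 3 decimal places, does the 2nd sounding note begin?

note 2 onset = 3/2b = 497.238ms

1. 0.0ms @ 0 + 497.238ms (3/2)
2. 497.238ms @ 3/2 + 497.238ms (3/2)
3. 994.475ms @ 3 + 497.238ms (3/2)
4. 1491.713ms @ 9/2 + 497.238ms (3/2)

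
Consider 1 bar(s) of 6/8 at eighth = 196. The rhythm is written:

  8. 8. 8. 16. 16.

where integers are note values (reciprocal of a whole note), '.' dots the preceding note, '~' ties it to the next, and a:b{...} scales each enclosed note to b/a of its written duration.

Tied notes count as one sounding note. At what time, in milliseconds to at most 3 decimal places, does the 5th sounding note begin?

1. 0.0ms @ 0 + 459.184ms (3/2)
2. 459.184ms @ 3/2 + 459.184ms (3/2)
3. 918.367ms @ 3 + 459.184ms (3/2)
4. 1377.551ms @ 9/2 + 229.592ms (3/4)
5. 1607.143ms @ 21/4 + 229.592ms (3/4)

note 5 onset = 21/4b = 1607.143ms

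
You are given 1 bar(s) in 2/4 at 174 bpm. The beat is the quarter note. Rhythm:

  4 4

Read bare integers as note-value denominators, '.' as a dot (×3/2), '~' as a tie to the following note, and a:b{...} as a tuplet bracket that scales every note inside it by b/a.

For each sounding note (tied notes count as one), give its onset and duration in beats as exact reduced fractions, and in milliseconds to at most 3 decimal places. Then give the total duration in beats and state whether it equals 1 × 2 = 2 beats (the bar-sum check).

1) 0.0ms=0b +344.828ms=1b
2) 344.828ms=1b +344.828ms=1b
Σ=2b of 2 (174bpm 2/4) — PASS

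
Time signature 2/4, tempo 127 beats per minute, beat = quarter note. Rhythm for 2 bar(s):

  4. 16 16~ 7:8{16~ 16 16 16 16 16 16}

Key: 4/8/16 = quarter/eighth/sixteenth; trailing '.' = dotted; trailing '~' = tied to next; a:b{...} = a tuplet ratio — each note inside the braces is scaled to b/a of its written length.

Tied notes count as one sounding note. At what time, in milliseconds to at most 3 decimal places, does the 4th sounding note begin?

1. 0.0ms @ 0 + 708.661ms (3/2)
2. 708.661ms @ 3/2 + 118.11ms (1/4)
3. 826.772ms @ 7/4 + 388.076ms (23/28)
4. 1214.848ms @ 18/7 + 134.983ms (2/7)
5. 1349.831ms @ 20/7 + 134.983ms (2/7)
6. 1484.814ms @ 22/7 + 134.983ms (2/7)
7. 1619.798ms @ 24/7 + 134.983ms (2/7)
8. 1754.781ms @ 26/7 + 134.983ms (2/7)

note 4 onset = 18/7b = 1214.848ms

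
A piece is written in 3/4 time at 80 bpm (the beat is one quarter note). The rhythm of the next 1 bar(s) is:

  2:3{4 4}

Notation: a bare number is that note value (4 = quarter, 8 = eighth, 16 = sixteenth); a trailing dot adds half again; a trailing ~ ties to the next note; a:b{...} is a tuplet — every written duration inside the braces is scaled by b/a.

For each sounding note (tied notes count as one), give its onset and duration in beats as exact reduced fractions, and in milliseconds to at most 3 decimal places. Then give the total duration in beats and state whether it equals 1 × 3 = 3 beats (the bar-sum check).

1) 0.0ms=0b +1125.0ms=3/2b
2) 1125.0ms=3/2b +1125.0ms=3/2b
Σ=3b of 3 (80bpm 3/4) — PASS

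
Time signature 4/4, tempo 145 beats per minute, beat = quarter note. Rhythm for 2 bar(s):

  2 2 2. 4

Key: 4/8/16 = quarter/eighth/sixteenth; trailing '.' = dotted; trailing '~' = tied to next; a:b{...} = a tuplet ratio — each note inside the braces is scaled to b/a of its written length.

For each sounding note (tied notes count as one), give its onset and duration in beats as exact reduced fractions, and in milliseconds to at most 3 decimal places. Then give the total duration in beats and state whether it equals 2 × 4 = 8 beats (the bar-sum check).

1) 0.0ms=0b +827.586ms=2b
2) 827.586ms=2b +827.586ms=2b
3) 1655.172ms=4b +1241.379ms=3b
4) 2896.552ms=7b +413.793ms=1b
Σ=8b of 8 (145bpm 4/4) — PASS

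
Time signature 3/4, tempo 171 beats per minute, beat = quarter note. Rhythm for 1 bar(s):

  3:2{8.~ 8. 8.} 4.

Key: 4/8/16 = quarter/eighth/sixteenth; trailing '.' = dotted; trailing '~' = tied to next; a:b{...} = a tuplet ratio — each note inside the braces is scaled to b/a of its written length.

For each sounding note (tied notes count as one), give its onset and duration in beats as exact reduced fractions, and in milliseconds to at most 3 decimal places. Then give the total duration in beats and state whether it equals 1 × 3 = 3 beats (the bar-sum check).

1) 0.0ms=0b +350.877ms=1b
2) 350.877ms=1b +175.439ms=1/2b
3) 526.316ms=3/2b +526.316ms=3/2b
Σ=3b of 3 (171bpm 3/4) — PASS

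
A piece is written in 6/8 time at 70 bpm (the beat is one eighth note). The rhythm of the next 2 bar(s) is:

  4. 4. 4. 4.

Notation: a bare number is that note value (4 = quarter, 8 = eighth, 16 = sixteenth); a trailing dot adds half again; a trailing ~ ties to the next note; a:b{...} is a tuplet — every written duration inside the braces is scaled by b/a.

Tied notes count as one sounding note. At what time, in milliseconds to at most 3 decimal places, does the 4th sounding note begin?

1. 0.0ms @ 0 + 2571.429ms (3)
2. 2571.429ms @ 3 + 2571.429ms (3)
3. 5142.857ms @ 6 + 2571.429ms (3)
4. 7714.286ms @ 9 + 2571.429ms (3)

note 4 onset = 9b = 7714.286ms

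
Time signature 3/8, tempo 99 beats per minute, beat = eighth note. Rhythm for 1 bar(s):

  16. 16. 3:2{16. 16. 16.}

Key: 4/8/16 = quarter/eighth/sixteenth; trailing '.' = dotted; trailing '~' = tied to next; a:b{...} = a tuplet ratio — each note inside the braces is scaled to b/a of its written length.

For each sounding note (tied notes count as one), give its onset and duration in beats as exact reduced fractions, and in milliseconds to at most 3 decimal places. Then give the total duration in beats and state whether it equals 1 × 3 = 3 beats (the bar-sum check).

1) 0.0ms=0b +454.545ms=3/4b
2) 454.545ms=3/4b +454.545ms=3/4b
3) 909.091ms=3/2b +303.03ms=1/2b
4) 1212.121ms=2b +303.03ms=1/2b
5) 1515.152ms=5/2b +303.03ms=1/2b
Σ=3b of 3 (99bpm 3/8) — PASS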